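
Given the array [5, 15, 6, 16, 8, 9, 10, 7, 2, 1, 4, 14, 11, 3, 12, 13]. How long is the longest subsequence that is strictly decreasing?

5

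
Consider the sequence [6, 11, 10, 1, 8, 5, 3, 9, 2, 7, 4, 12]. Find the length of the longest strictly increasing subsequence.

Let dp[i] be the length of the longest such subsequence ending at index i:
i:      1  2  3  4  5  6  7  8  9 10 11 12
a[i]:   6 11 10  1  8  5  3  9  2  7  4 12
dp:     1  2  2  1  2  2  2  3  2  3  3  4
Maximum dp value is 4.

4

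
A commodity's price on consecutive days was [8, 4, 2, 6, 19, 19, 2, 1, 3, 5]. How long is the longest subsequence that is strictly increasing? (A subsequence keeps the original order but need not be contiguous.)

Let dp[i] be the length of the longest such subsequence ending at index i:
i:      1  2  3  4  5  6  7  8  9 10
a[i]:   8  4  2  6 19 19  2  1  3  5
dp:     1  1  1  2  3  3  1  1  2  3
Maximum dp value is 3.

3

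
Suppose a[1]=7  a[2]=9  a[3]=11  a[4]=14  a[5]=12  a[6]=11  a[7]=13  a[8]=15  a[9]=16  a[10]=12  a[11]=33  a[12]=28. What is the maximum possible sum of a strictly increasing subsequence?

Let S[i] be the best sum of a strictly increasing subsequence ending at i:
i:       1   2   3   4   5   6   7   8   9  10  11  12
a[i]:    7   9  11  14  12  11  13  15  16  12  33  28
S:       7  16  27  41  39  27  52  67  83  39 116 111
Maximum is 116 (e.g. 7 + 9 + 11 + 12 + 13 + 15 + 16 + 33).

116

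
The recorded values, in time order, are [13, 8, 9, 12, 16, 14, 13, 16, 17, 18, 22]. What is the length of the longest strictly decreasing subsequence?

Negate each value so 'decreasing' becomes 'increasing', then run patience tails on the negated sequence:
-13 → extends → [-13]
-8 → extends → [-13, -8]
-9 → replaces -8 → [-13, -9]
-12 → replaces -9 → [-13, -12]
-16 → replaces -13 → [-16, -12]
-14 → replaces -12 → [-16, -14]
-13 → extends → [-16, -14, -13]
-16 → already a tail → [-16, -14, -13]
-17 → replaces -16 → [-17, -14, -13]
-18 → replaces -17 → [-18, -14, -13]
-22 → replaces -18 → [-22, -14, -13]
Three tails, so the longest strictly decreasing subsequence of the original has length 3.

3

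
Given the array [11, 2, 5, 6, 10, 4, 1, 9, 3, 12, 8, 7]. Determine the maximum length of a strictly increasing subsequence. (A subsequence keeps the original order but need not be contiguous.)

Track the smallest tail for each achievable length (strict):
11 → extends → [11]
2 → replaces 11 → [2]
5 → extends → [2, 5]
6 → extends → [2, 5, 6]
10 → extends → [2, 5, 6, 10]
4 → replaces 5 → [2, 4, 6, 10]
1 → replaces 2 → [1, 4, 6, 10]
9 → replaces 10 → [1, 4, 6, 9]
3 → replaces 4 → [1, 3, 6, 9]
12 → extends → [1, 3, 6, 9, 12]
8 → replaces 9 → [1, 3, 6, 8, 12]
7 → replaces 8 → [1, 3, 6, 7, 12]
Five tails, so the longest strictly increasing subsequence has length 5 (e.g. 2, 5, 6, 10, 12).

5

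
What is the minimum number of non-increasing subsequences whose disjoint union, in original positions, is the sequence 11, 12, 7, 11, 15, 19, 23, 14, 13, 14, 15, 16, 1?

6

Place each on the leftmost legal pile:
11 → new pile 1 (tops now [11])
12 → new pile 2 (tops now [11, 12])
7 → pile 1 (tops now [7, 12])
11 → pile 2 (tops now [7, 11])
15 → new pile 3 (tops now [7, 11, 15])
19 → new pile 4 (tops now [7, 11, 15, 19])
23 → new pile 5 (tops now [7, 11, 15, 19, 23])
14 → pile 3 (tops now [7, 11, 14, 19, 23])
13 → pile 3 (tops now [7, 11, 13, 19, 23])
14 → pile 4 (tops now [7, 11, 13, 14, 23])
15 → pile 5 (tops now [7, 11, 13, 14, 15])
16 → new pile 6 (tops now [7, 11, 13, 14, 15, 16])
1 → pile 1 (tops now [1, 11, 13, 14, 15, 16])
Six piles.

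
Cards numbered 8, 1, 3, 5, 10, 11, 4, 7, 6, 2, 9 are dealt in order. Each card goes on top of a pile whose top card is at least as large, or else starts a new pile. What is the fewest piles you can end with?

Place each on the leftmost legal pile:
8 → new pile 1 (tops now [8])
1 → pile 1 (tops now [1])
3 → new pile 2 (tops now [1, 3])
5 → new pile 3 (tops now [1, 3, 5])
10 → new pile 4 (tops now [1, 3, 5, 10])
11 → new pile 5 (tops now [1, 3, 5, 10, 11])
4 → pile 3 (tops now [1, 3, 4, 10, 11])
7 → pile 4 (tops now [1, 3, 4, 7, 11])
6 → pile 4 (tops now [1, 3, 4, 6, 11])
2 → pile 2 (tops now [1, 2, 4, 6, 11])
9 → pile 5 (tops now [1, 2, 4, 6, 9])
Five piles.

5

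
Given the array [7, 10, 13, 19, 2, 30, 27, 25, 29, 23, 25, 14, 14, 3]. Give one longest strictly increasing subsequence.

Patience tails give the LIS length; then backtrack through the dp parents:
7 → extends → [7]
10 → extends → [7, 10]
13 → extends → [7, 10, 13]
19 → extends → [7, 10, 13, 19]
2 → replaces 7 → [2, 10, 13, 19]
30 → extends → [2, 10, 13, 19, 30]
27 → replaces 30 → [2, 10, 13, 19, 27]
25 → replaces 27 → [2, 10, 13, 19, 25]
29 → extends → [2, 10, 13, 19, 25, 29]
23 → replaces 25 → [2, 10, 13, 19, 23, 29]
25 → replaces 29 → [2, 10, 13, 19, 23, 25]
14 → replaces 19 → [2, 10, 13, 14, 23, 25]
14 → already a tail → [2, 10, 13, 14, 23, 25]
3 → replaces 10 → [2, 3, 13, 14, 23, 25]
Length 6; one witness is 7, 10, 13, 19, 27, 29.

7, 10, 13, 19, 27, 29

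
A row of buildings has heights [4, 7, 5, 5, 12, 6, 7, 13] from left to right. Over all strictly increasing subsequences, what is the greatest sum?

36

Let S[i] be the best sum of a strictly increasing subsequence ending at i:
i:      1  2  3  4  5  6  7  8
a[i]:   4  7  5  5 12  6  7 13
S:      4 11  9  9 23 15 22 36
Maximum is 36 (e.g. 4 + 7 + 12 + 13).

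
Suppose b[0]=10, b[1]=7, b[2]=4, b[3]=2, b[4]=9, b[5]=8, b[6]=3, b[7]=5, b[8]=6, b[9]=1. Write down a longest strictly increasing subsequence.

Patience tails give the LIS length; then backtrack through the dp parents:
10 → extends → [10]
7 → replaces 10 → [7]
4 → replaces 7 → [4]
2 → replaces 4 → [2]
9 → extends → [2, 9]
8 → replaces 9 → [2, 8]
3 → replaces 8 → [2, 3]
5 → extends → [2, 3, 5]
6 → extends → [2, 3, 5, 6]
1 → replaces 2 → [1, 3, 5, 6]
Length 4; one witness is 2, 3, 5, 6.

2, 3, 5, 6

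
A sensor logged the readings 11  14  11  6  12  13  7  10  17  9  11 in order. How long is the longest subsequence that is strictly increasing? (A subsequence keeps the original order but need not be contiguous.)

4

Let dp[i] be the length of the longest such subsequence ending at index i:
i:      1  2  3  4  5  6  7  8  9 10 11
a[i]:  11 14 11  6 12 13  7 10 17  9 11
dp:     1  2  1  1  2  3  2  3  4  3  4
Maximum dp value is 4.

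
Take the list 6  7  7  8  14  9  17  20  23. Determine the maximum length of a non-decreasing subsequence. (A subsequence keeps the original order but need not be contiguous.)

Let dp[i] be the length of the longest such subsequence ending at index i:
i:      1  2  3  4  5  6  7  8  9
a[i]:   6  7  7  8 14  9 17 20 23
dp:     1  2  3  4  5  5  6  7  8
Maximum dp value is 8.

8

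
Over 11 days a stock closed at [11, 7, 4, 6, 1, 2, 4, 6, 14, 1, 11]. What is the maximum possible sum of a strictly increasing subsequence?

Let S[i] be the best sum of a strictly increasing subsequence ending at i:
i:      1  2  3  4  5  6  7  8  9 10 11
a[i]:  11  7  4  6  1  2  4  6 14  1 11
S:     11  7  4 10  1  3  7 13 27  1 24
Maximum is 27 (e.g. 1 + 2 + 4 + 6 + 14).

27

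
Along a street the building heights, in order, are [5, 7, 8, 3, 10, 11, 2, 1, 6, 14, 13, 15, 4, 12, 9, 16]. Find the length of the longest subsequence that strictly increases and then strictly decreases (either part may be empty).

9

inc[i] = longest strictly increasing subsequence ending at i; dec[i] = longest strictly decreasing subsequence starting at i:
i:      1  2  3  4  5  6  7  8  9 10 11 12 13 14 15 16
a[i]:   5  7  8  3 10 11  2  1  6 14 13 15  4 12  9 16
inc:    1  2  3  1  4  5  1  1  2  6  6  7  2  6  4  8
dec:    4  4  4  3  3  3  2  1  2  4  3  3  1  2  1  1
Best peak at i=10 (value 14): inc=6, dec=4, length 6+4−1 = 9.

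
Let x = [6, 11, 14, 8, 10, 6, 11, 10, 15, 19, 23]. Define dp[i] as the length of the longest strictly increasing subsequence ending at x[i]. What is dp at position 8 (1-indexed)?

dp[i] = 1 + max{dp[j] : j<i, x[j]<x[i]} (or 1 if no such j):
i:      1  2  3  4  5  6  7  8  9 10 11
x[i]:   6 11 14  8 10  6 11 10 15 19 23
dp:     1  2  3  2  3  1  4  3  5  6  7
At index 8 the value is 3.

3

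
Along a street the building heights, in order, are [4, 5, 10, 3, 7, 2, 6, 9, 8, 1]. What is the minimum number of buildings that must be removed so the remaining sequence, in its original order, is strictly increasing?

6

Fewest deletions = n − (longest strictly increasing subsequence).
Patience tails:
4 → extends → [4]
5 → extends → [4, 5]
10 → extends → [4, 5, 10]
3 → replaces 4 → [3, 5, 10]
7 → replaces 10 → [3, 5, 7]
2 → replaces 3 → [2, 5, 7]
6 → replaces 7 → [2, 5, 6]
9 → extends → [2, 5, 6, 9]
8 → replaces 9 → [2, 5, 6, 8]
1 → replaces 2 → [1, 5, 6, 8]
Longest strictly increasing subsequence has length 4, so deletions = 10 − 4 = 6.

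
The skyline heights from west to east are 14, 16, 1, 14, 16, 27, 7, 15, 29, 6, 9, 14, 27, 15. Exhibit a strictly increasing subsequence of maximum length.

Patience tails give the LIS length; then backtrack through the dp parents:
14 → extends → [14]
16 → extends → [14, 16]
1 → replaces 14 → [1, 16]
14 → replaces 16 → [1, 14]
16 → extends → [1, 14, 16]
27 → extends → [1, 14, 16, 27]
7 → replaces 14 → [1, 7, 16, 27]
15 → replaces 16 → [1, 7, 15, 27]
29 → extends → [1, 7, 15, 27, 29]
6 → replaces 7 → [1, 6, 15, 27, 29]
9 → replaces 15 → [1, 6, 9, 27, 29]
14 → replaces 27 → [1, 6, 9, 14, 29]
27 → replaces 29 → [1, 6, 9, 14, 27]
15 → replaces 27 → [1, 6, 9, 14, 15]
Length 5; one witness is 1, 14, 16, 27, 29.

1, 14, 16, 27, 29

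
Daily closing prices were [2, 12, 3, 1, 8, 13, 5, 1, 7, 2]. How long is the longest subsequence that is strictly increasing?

Let dp[i] be the length of the longest such subsequence ending at index i:
i:      1  2  3  4  5  6  7  8  9 10
a[i]:   2 12  3  1  8 13  5  1  7  2
dp:     1  2  2  1  3  4  3  1  4  2
Maximum dp value is 4.

4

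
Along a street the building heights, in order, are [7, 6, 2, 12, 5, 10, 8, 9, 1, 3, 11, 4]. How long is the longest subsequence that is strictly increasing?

5

Track the smallest tail for each achievable length (strict):
7 → extends → [7]
6 → replaces 7 → [6]
2 → replaces 6 → [2]
12 → extends → [2, 12]
5 → replaces 12 → [2, 5]
10 → extends → [2, 5, 10]
8 → replaces 10 → [2, 5, 8]
9 → extends → [2, 5, 8, 9]
1 → replaces 2 → [1, 5, 8, 9]
3 → replaces 5 → [1, 3, 8, 9]
11 → extends → [1, 3, 8, 9, 11]
4 → replaces 8 → [1, 3, 4, 9, 11]
Five tails, so the longest strictly increasing subsequence has length 5 (e.g. 2, 5, 8, 9, 11).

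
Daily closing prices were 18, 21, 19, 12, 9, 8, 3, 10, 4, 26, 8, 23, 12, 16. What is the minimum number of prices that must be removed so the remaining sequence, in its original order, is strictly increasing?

9

Fewest deletions = n − (longest strictly increasing subsequence).
i:      1  2  3  4  5  6  7  8  9 10 11 12 13 14
a[i]:  18 21 19 12  9  8  3 10  4 26  8 23 12 16
dp:     1  2  2  1  1  1  1  2  2  3  3  4  4  5
max dp = 5, so deletions = 14 − 5 = 9.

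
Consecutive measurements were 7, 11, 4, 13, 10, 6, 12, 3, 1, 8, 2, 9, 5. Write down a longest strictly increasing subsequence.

Patience tails give the LIS length; then backtrack through the dp parents:
7 → extends → [7]
11 → extends → [7, 11]
4 → replaces 7 → [4, 11]
13 → extends → [4, 11, 13]
10 → replaces 11 → [4, 10, 13]
6 → replaces 10 → [4, 6, 13]
12 → replaces 13 → [4, 6, 12]
3 → replaces 4 → [3, 6, 12]
1 → replaces 3 → [1, 6, 12]
8 → replaces 12 → [1, 6, 8]
2 → replaces 6 → [1, 2, 8]
9 → extends → [1, 2, 8, 9]
5 → replaces 8 → [1, 2, 5, 9]
Length 4; one witness is 4, 6, 8, 9.

4, 6, 8, 9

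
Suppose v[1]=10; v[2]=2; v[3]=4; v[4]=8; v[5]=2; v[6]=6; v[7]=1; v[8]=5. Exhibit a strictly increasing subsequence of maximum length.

2, 4, 8

Patience tails give the LIS length; then backtrack through the dp parents:
10 → extends → [10]
2 → replaces 10 → [2]
4 → extends → [2, 4]
8 → extends → [2, 4, 8]
2 → already a tail → [2, 4, 8]
6 → replaces 8 → [2, 4, 6]
1 → replaces 2 → [1, 4, 6]
5 → replaces 6 → [1, 4, 5]
Length 3; one witness is 2, 4, 8.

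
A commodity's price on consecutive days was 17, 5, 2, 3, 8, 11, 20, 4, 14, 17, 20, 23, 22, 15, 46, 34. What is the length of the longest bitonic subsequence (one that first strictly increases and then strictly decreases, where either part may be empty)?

inc[i] = longest strictly increasing subsequence ending at i; dec[i] = longest strictly decreasing subsequence starting at i:
i:      1  2  3  4  5  6  7  8  9 10 11 12 13 14 15 16
a[i]:  17  5  2  3  8 11 20  4 14 17 20 23 22 15 46 34
inc:    1  1  1  2  3  4  5  3  5  6  7  8  8  6  9  9
dec:    3  2  1  1  2  2  3  1  1  2  2  3  2  1  2  1
Best peak at i=12 (value 23): inc=8, dec=3, length 8+3−1 = 10.

10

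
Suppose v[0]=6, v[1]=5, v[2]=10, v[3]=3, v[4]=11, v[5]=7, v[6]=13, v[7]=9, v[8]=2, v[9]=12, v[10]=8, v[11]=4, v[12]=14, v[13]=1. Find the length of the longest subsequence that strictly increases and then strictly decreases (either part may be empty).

8

inc[i] = longest strictly increasing subsequence ending at i; dec[i] = longest strictly decreasing subsequence starting at i:
i:      0  1  2  3  4  5  6  7  8  9 10 11 12 13
v[i]:   6  5 10  3 11  7 13  9  2 12  8  4 14  1
inc:    1  1  2  1  3  2  4  3  1  4  3  2  5  1
dec:    5  4  5  3  5  3  5  4  2  4  3  2  2  1
Best peak at i=6 (value 13): inc=4, dec=5, length 4+5−1 = 8.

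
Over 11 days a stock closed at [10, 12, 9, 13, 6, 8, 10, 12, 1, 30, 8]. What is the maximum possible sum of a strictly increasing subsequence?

Let S[i] be the best sum of a strictly increasing subsequence ending at i:
i:      1  2  3  4  5  6  7  8  9 10 11
a[i]:  10 12  9 13  6  8 10 12  1 30  8
S:     10 22  9 35  6 14 24 36  1 66 14
Maximum is 66 (e.g. 6 + 8 + 10 + 12 + 30).

66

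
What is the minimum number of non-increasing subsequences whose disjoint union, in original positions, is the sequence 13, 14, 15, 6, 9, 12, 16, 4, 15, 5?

Place each on the leftmost legal pile:
13 → new pile 1 (tops now [13])
14 → new pile 2 (tops now [13, 14])
15 → new pile 3 (tops now [13, 14, 15])
6 → pile 1 (tops now [6, 14, 15])
9 → pile 2 (tops now [6, 9, 15])
12 → pile 3 (tops now [6, 9, 12])
16 → new pile 4 (tops now [6, 9, 12, 16])
4 → pile 1 (tops now [4, 9, 12, 16])
15 → pile 4 (tops now [4, 9, 12, 15])
5 → pile 2 (tops now [4, 5, 12, 15])
Four piles.

4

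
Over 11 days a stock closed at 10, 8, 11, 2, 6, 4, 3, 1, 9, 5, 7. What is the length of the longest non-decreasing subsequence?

4

Track the smallest tail for each achievable length (allowing ties):
10 → extends → [10]
8 → replaces 10 → [8]
11 → extends → [8, 11]
2 → replaces 8 → [2, 11]
6 → replaces 11 → [2, 6]
4 → replaces 6 → [2, 4]
3 → replaces 4 → [2, 3]
1 → replaces 2 → [1, 3]
9 → extends → [1, 3, 9]
5 → replaces 9 → [1, 3, 5]
7 → extends → [1, 3, 5, 7]
Four tails, so the longest non-decreasing subsequence has length 4 (e.g. 2, 4, 5, 7).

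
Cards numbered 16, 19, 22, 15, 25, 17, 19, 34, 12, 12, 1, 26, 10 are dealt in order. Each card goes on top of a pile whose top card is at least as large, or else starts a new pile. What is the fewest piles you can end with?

Place each on the leftmost legal pile:
16 → new pile 1 (tops now [16])
19 → new pile 2 (tops now [16, 19])
22 → new pile 3 (tops now [16, 19, 22])
15 → pile 1 (tops now [15, 19, 22])
25 → new pile 4 (tops now [15, 19, 22, 25])
17 → pile 2 (tops now [15, 17, 22, 25])
19 → pile 3 (tops now [15, 17, 19, 25])
34 → new pile 5 (tops now [15, 17, 19, 25, 34])
12 → pile 1 (tops now [12, 17, 19, 25, 34])
12 → pile 1 (tops now [12, 17, 19, 25, 34])
1 → pile 1 (tops now [1, 17, 19, 25, 34])
26 → pile 5 (tops now [1, 17, 19, 25, 26])
10 → pile 2 (tops now [1, 10, 19, 25, 26])
Five piles.

5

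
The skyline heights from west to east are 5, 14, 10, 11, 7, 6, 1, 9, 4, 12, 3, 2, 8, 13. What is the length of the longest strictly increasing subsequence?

Track the smallest tail for each achievable length (strict):
5 → extends → [5]
14 → extends → [5, 14]
10 → replaces 14 → [5, 10]
11 → extends → [5, 10, 11]
7 → replaces 10 → [5, 7, 11]
6 → replaces 7 → [5, 6, 11]
1 → replaces 5 → [1, 6, 11]
9 → replaces 11 → [1, 6, 9]
4 → replaces 6 → [1, 4, 9]
12 → extends → [1, 4, 9, 12]
3 → replaces 4 → [1, 3, 9, 12]
2 → replaces 3 → [1, 2, 9, 12]
8 → replaces 9 → [1, 2, 8, 12]
13 → extends → [1, 2, 8, 12, 13]
Five tails, so the longest strictly increasing subsequence has length 5 (e.g. 5, 10, 11, 12, 13).

5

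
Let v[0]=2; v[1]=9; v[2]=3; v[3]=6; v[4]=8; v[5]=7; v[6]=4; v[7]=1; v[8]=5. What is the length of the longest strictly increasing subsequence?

4

Let dp[i] be the length of the longest such subsequence ending at index i:
i:     0 1 2 3 4 5 6 7 8
v[i]:  2 9 3 6 8 7 4 1 5
dp:    1 2 2 3 4 4 3 1 4
Maximum dp value is 4.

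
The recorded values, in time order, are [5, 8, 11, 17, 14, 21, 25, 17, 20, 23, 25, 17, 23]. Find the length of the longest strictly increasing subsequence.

8

Let dp[i] be the length of the longest such subsequence ending at index i:
i:      1  2  3  4  5  6  7  8  9 10 11 12 13
a[i]:   5  8 11 17 14 21 25 17 20 23 25 17 23
dp:     1  2  3  4  4  5  6  5  6  7  8  5  7
Maximum dp value is 8.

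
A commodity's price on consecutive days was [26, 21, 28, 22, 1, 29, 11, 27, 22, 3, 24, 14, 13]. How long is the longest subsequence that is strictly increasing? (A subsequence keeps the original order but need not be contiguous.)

4

Let dp[i] be the length of the longest such subsequence ending at index i:
i:      1  2  3  4  5  6  7  8  9 10 11 12 13
a[i]:  26 21 28 22  1 29 11 27 22  3 24 14 13
dp:     1  1  2  2  1  3  2  3  3  2  4  3  3
Maximum dp value is 4.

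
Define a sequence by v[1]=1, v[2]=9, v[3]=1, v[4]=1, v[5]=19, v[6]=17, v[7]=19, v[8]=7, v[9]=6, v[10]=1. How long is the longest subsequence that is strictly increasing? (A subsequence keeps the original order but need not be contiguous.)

4

Let dp[i] be the length of the longest such subsequence ending at index i:
i:      1  2  3  4  5  6  7  8  9 10
v[i]:   1  9  1  1 19 17 19  7  6  1
dp:     1  2  1  1  3  3  4  2  2  1
Maximum dp value is 4.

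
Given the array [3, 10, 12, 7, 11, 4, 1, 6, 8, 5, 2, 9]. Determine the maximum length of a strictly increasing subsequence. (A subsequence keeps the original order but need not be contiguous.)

Let dp[i] be the length of the longest such subsequence ending at index i:
i:      1  2  3  4  5  6  7  8  9 10 11 12
a[i]:   3 10 12  7 11  4  1  6  8  5  2  9
dp:     1  2  3  2  3  2  1  3  4  3  2  5
Maximum dp value is 5.

5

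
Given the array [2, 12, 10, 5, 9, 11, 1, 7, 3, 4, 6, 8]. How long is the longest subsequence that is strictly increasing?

5

Track the smallest tail for each achievable length (strict):
2 → extends → [2]
12 → extends → [2, 12]
10 → replaces 12 → [2, 10]
5 → replaces 10 → [2, 5]
9 → extends → [2, 5, 9]
11 → extends → [2, 5, 9, 11]
1 → replaces 2 → [1, 5, 9, 11]
7 → replaces 9 → [1, 5, 7, 11]
3 → replaces 5 → [1, 3, 7, 11]
4 → replaces 7 → [1, 3, 4, 11]
6 → replaces 11 → [1, 3, 4, 6]
8 → extends → [1, 3, 4, 6, 8]
Five tails, so the longest strictly increasing subsequence has length 5 (e.g. 2, 3, 4, 6, 8).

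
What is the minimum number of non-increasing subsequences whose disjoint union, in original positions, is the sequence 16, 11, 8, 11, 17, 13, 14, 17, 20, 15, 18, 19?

7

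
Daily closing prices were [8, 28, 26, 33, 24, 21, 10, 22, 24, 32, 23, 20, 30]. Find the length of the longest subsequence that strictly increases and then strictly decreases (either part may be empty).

inc[i] = longest strictly increasing subsequence ending at i; dec[i] = longest strictly decreasing subsequence starting at i:
i:      1  2  3  4  5  6  7  8  9 10 11 12 13
a[i]:   8 28 26 33 24 21 10 22 24 32 23 20 30
inc:    1  2  2  3  2  2  2  3  4  5  4  3  5
dec:    1  5  4  4  3  2  1  2  3  3  2  1  1
Best peak at i=10 (value 32): inc=5, dec=3, length 5+3−1 = 7.

7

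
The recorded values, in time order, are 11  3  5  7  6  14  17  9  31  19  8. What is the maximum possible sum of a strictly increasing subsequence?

77

Let S[i] be the best sum of a strictly increasing subsequence ending at i:
i:      1  2  3  4  5  6  7  8  9 10 11
a[i]:  11  3  5  7  6 14 17  9 31 19  8
S:     11  3  8 15 14 29 46 24 77 65 23
Maximum is 77 (e.g. 3 + 5 + 7 + 14 + 17 + 31).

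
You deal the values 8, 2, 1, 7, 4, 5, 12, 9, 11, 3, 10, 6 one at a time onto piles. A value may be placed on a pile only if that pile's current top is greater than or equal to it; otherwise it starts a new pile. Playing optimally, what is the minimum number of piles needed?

5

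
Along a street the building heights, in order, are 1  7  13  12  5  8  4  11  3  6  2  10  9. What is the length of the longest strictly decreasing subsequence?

6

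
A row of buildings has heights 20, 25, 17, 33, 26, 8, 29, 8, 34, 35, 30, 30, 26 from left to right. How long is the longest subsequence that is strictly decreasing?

Negate each value so 'decreasing' becomes 'increasing', then run patience tails on the negated sequence:
-20 → extends → [-20]
-25 → replaces -20 → [-25]
-17 → extends → [-25, -17]
-33 → replaces -25 → [-33, -17]
-26 → replaces -17 → [-33, -26]
-8 → extends → [-33, -26, -8]
-29 → replaces -26 → [-33, -29, -8]
-8 → already a tail → [-33, -29, -8]
-34 → replaces -33 → [-34, -29, -8]
-35 → replaces -34 → [-35, -29, -8]
-30 → replaces -29 → [-35, -30, -8]
-30 → already a tail → [-35, -30, -8]
-26 → replaces -8 → [-35, -30, -26]
Three tails, so the longest strictly decreasing subsequence of the original has length 3.

3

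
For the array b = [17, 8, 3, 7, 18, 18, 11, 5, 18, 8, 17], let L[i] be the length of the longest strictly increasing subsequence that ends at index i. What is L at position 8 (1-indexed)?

2

dp[i] = 1 + max{dp[j] : j<i, b[j]<b[i]} (or 1 if no such j):
i:      1  2  3  4  5  6  7  8  9 10 11
b[i]:  17  8  3  7 18 18 11  5 18  8 17
dp:     1  1  1  2  3  3  3  2  4  3  4
At index 8 the value is 2.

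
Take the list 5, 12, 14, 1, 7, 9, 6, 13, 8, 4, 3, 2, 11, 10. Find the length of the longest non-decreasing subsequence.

Let dp[i] be the length of the longest such subsequence ending at index i:
i:      1  2  3  4  5  6  7  8  9 10 11 12 13 14
a[i]:   5 12 14  1  7  9  6 13  8  4  3  2 11 10
dp:     1  2  3  1  2  3  2  4  3  2  2  2  4  4
Maximum dp value is 4.

4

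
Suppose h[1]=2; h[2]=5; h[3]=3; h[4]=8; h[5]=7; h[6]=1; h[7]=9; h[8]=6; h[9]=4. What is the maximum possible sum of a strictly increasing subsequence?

Let S[i] be the best sum of a strictly increasing subsequence ending at i:
i:      1  2  3  4  5  6  7  8  9
h[i]:   2  5  3  8  7  1  9  6  4
S:      2  7  5 15 14  1 24 13  9
Maximum is 24 (e.g. 2 + 5 + 8 + 9).

24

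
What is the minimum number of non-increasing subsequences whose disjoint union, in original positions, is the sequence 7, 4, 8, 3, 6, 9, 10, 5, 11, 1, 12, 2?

6

Place each on the leftmost legal pile:
7 → new pile 1 (tops now [7])
4 → pile 1 (tops now [4])
8 → new pile 2 (tops now [4, 8])
3 → pile 1 (tops now [3, 8])
6 → pile 2 (tops now [3, 6])
9 → new pile 3 (tops now [3, 6, 9])
10 → new pile 4 (tops now [3, 6, 9, 10])
5 → pile 2 (tops now [3, 5, 9, 10])
11 → new pile 5 (tops now [3, 5, 9, 10, 11])
1 → pile 1 (tops now [1, 5, 9, 10, 11])
12 → new pile 6 (tops now [1, 5, 9, 10, 11, 12])
2 → pile 2 (tops now [1, 2, 9, 10, 11, 12])
Six piles.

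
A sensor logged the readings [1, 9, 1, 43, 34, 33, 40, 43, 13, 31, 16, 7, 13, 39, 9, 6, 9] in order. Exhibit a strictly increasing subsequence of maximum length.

1, 9, 34, 40, 43

Patience tails give the LIS length; then backtrack through the dp parents:
1 → extends → [1]
9 → extends → [1, 9]
1 → already a tail → [1, 9]
43 → extends → [1, 9, 43]
34 → replaces 43 → [1, 9, 34]
33 → replaces 34 → [1, 9, 33]
40 → extends → [1, 9, 33, 40]
43 → extends → [1, 9, 33, 40, 43]
13 → replaces 33 → [1, 9, 13, 40, 43]
31 → replaces 40 → [1, 9, 13, 31, 43]
16 → replaces 31 → [1, 9, 13, 16, 43]
7 → replaces 9 → [1, 7, 13, 16, 43]
13 → already a tail → [1, 7, 13, 16, 43]
39 → replaces 43 → [1, 7, 13, 16, 39]
9 → replaces 13 → [1, 7, 9, 16, 39]
6 → replaces 7 → [1, 6, 9, 16, 39]
9 → already a tail → [1, 6, 9, 16, 39]
Length 5; one witness is 1, 9, 34, 40, 43.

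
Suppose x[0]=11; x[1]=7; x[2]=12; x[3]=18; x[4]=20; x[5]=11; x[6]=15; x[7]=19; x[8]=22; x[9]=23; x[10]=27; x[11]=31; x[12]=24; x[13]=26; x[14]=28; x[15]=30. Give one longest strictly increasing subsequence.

11, 12, 18, 20, 22, 23, 24, 26, 28, 30

Patience tails give the LIS length; then backtrack through the dp parents:
11 → extends → [11]
7 → replaces 11 → [7]
12 → extends → [7, 12]
18 → extends → [7, 12, 18]
20 → extends → [7, 12, 18, 20]
11 → replaces 12 → [7, 11, 18, 20]
15 → replaces 18 → [7, 11, 15, 20]
19 → replaces 20 → [7, 11, 15, 19]
22 → extends → [7, 11, 15, 19, 22]
23 → extends → [7, 11, 15, 19, 22, 23]
27 → extends → [7, 11, 15, 19, 22, 23, 27]
31 → extends → [7, 11, 15, 19, 22, 23, 27, 31]
24 → replaces 27 → [7, 11, 15, 19, 22, 23, 24, 31]
26 → replaces 31 → [7, 11, 15, 19, 22, 23, 24, 26]
28 → extends → [7, 11, 15, 19, 22, 23, 24, 26, 28]
30 → extends → [7, 11, 15, 19, 22, 23, 24, 26, 28, 30]
Length 10; one witness is 11, 12, 18, 20, 22, 23, 24, 26, 28, 30.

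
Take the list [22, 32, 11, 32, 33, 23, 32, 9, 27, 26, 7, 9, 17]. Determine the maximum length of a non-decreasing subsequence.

Let dp[i] be the length of the longest such subsequence ending at index i:
i:      1  2  3  4  5  6  7  8  9 10 11 12 13
a[i]:  22 32 11 32 33 23 32  9 27 26  7  9 17
dp:     1  2  1  3  4  2  4  1  3  3  1  2  3
Maximum dp value is 4.

4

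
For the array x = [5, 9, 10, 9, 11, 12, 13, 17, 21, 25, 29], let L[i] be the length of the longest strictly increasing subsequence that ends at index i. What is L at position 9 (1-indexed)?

8

dp[i] = 1 + max{dp[j] : j<i, x[j]<x[i]} (or 1 if no such j):
i:      1  2  3  4  5  6  7  8  9 10 11
x[i]:   5  9 10  9 11 12 13 17 21 25 29
dp:     1  2  3  2  4  5  6  7  8  9 10
At index 9 the value is 8.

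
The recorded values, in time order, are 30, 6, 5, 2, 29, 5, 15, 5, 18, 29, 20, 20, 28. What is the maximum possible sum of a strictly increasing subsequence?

88

Let S[i] be the best sum of a strictly increasing subsequence ending at i:
i:      1  2  3  4  5  6  7  8  9 10 11 12 13
a[i]:  30  6  5  2 29  5 15  5 18 29 20 20 28
S:     30  6  5  2 35  7 22  7 40 69 60 60 88
Maximum is 88 (e.g. 2 + 5 + 15 + 18 + 20 + 28).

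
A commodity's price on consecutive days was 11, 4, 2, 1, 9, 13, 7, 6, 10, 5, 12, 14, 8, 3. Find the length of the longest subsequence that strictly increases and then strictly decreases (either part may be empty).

7

inc[i] = longest strictly increasing subsequence ending at i; dec[i] = longest strictly decreasing subsequence starting at i:
i:      1  2  3  4  5  6  7  8  9 10 11 12 13 14
a[i]:  11  4  2  1  9 13  7  6 10  5 12 14  8  3
inc:    1  1  1  1  2  3  2  2  3  2  4  5  3  2
dec:    6  3  2  1  5  5  4  3  3  2  3  3  2  1
Best peak at i=6 (value 13): inc=3, dec=5, length 3+5−1 = 7.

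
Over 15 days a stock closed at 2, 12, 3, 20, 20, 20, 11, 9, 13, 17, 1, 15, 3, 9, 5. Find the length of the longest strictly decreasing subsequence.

Negate each value so 'decreasing' becomes 'increasing', then run patience tails on the negated sequence:
-2 → extends → [-2]
-12 → replaces -2 → [-12]
-3 → extends → [-12, -3]
-20 → replaces -12 → [-20, -3]
-20 → already a tail → [-20, -3]
-20 → already a tail → [-20, -3]
-11 → replaces -3 → [-20, -11]
-9 → extends → [-20, -11, -9]
-13 → replaces -11 → [-20, -13, -9]
-17 → replaces -13 → [-20, -17, -9]
-1 → extends → [-20, -17, -9, -1]
-15 → replaces -9 → [-20, -17, -15, -1]
-3 → replaces -1 → [-20, -17, -15, -3]
-9 → replaces -3 → [-20, -17, -15, -9]
-5 → extends → [-20, -17, -15, -9, -5]
Five tails, so the longest strictly decreasing subsequence of the original has length 5.

5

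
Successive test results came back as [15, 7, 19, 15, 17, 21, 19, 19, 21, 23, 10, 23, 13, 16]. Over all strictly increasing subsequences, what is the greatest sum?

Let S[i] be the best sum of a strictly increasing subsequence ending at i:
i:       1   2   3   4   5   6   7   8   9  10  11  12  13  14
a[i]:   15   7  19  15  17  21  19  19  21  23  10  23  13  16
S:      15   7  34  22  39  60  58  58  79 102  17 102  30  46
Maximum is 102 (e.g. 7 + 15 + 17 + 19 + 21 + 23).

102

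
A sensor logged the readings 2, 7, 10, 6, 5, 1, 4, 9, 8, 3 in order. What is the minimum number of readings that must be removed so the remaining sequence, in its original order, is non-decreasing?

7

Fewest deletions = n − (longest non-decreasing subsequence).
Patience tails:
2 → extends → [2]
7 → extends → [2, 7]
10 → extends → [2, 7, 10]
6 → replaces 7 → [2, 6, 10]
5 → replaces 6 → [2, 5, 10]
1 → replaces 2 → [1, 5, 10]
4 → replaces 5 → [1, 4, 10]
9 → replaces 10 → [1, 4, 9]
8 → replaces 9 → [1, 4, 8]
3 → replaces 4 → [1, 3, 8]
Longest non-decreasing subsequence has length 3, so deletions = 10 − 3 = 7.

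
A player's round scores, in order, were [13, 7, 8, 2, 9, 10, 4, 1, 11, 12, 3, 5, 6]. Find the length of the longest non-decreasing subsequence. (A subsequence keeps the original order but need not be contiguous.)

Let dp[i] be the length of the longest such subsequence ending at index i:
i:      1  2  3  4  5  6  7  8  9 10 11 12 13
a[i]:  13  7  8  2  9 10  4  1 11 12  3  5  6
dp:     1  1  2  1  3  4  2  1  5  6  2  3  4
Maximum dp value is 6.

6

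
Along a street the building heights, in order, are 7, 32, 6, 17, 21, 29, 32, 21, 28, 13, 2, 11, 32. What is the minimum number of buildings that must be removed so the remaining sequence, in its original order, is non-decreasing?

Fewest deletions = n − (longest non-decreasing subsequence).
Patience tails:
7 → extends → [7]
32 → extends → [7, 32]
6 → replaces 7 → [6, 32]
17 → replaces 32 → [6, 17]
21 → extends → [6, 17, 21]
29 → extends → [6, 17, 21, 29]
32 → extends → [6, 17, 21, 29, 32]
21 → replaces 29 → [6, 17, 21, 21, 32]
28 → replaces 32 → [6, 17, 21, 21, 28]
13 → replaces 17 → [6, 13, 21, 21, 28]
2 → replaces 6 → [2, 13, 21, 21, 28]
11 → replaces 13 → [2, 11, 21, 21, 28]
32 → extends → [2, 11, 21, 21, 28, 32]
Longest non-decreasing subsequence has length 6, so deletions = 13 − 6 = 7.

7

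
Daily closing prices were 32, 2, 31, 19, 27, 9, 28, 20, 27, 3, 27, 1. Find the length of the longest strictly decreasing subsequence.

6

Negate each value so 'decreasing' becomes 'increasing', then run patience tails on the negated sequence:
-32 → extends → [-32]
-2 → extends → [-32, -2]
-31 → replaces -2 → [-32, -31]
-19 → extends → [-32, -31, -19]
-27 → replaces -19 → [-32, -31, -27]
-9 → extends → [-32, -31, -27, -9]
-28 → replaces -27 → [-32, -31, -28, -9]
-20 → replaces -9 → [-32, -31, -28, -20]
-27 → replaces -20 → [-32, -31, -28, -27]
-3 → extends → [-32, -31, -28, -27, -3]
-27 → already a tail → [-32, -31, -28, -27, -3]
-1 → extends → [-32, -31, -28, -27, -3, -1]
Six tails, so the longest strictly decreasing subsequence of the original has length 6.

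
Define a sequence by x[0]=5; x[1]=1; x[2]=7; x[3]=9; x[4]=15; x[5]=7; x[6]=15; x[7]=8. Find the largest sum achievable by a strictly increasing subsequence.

Let S[i] be the best sum of a strictly increasing subsequence ending at i:
i:      0  1  2  3  4  5  6  7
x[i]:   5  1  7  9 15  7 15  8
S:      5  1 12 21 36 12 36 20
Maximum is 36 (e.g. 5 + 7 + 9 + 15).

36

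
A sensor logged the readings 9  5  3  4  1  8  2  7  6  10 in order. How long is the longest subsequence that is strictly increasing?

4

Track the smallest tail for each achievable length (strict):
9 → extends → [9]
5 → replaces 9 → [5]
3 → replaces 5 → [3]
4 → extends → [3, 4]
1 → replaces 3 → [1, 4]
8 → extends → [1, 4, 8]
2 → replaces 4 → [1, 2, 8]
7 → replaces 8 → [1, 2, 7]
6 → replaces 7 → [1, 2, 6]
10 → extends → [1, 2, 6, 10]
Four tails, so the longest strictly increasing subsequence has length 4 (e.g. 3, 4, 8, 10).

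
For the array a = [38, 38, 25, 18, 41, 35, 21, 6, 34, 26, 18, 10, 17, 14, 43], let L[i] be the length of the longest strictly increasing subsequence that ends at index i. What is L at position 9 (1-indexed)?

dp[i] = 1 + max{dp[j] : j<i, a[j]<a[i]} (or 1 if no such j):
i:      1  2  3  4  5  6  7  8  9 10 11 12 13 14 15
a[i]:  38 38 25 18 41 35 21  6 34 26 18 10 17 14 43
dp:     1  1  1  1  2  2  2  1  3  3  2  2  3  3  4
At index 9 the value is 3.

3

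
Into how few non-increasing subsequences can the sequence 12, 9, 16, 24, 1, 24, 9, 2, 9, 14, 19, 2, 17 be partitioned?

The minimum number of non-increasing subsequences covering a sequence equals the length of its longest strictly increasing subsequence.
LIS length is 5 (e.g. 1, 2, 9, 14, 19), so 5 piles are needed.

5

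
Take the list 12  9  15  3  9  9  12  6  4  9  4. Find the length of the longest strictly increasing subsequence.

Track the smallest tail for each achievable length (strict):
12 → extends → [12]
9 → replaces 12 → [9]
15 → extends → [9, 15]
3 → replaces 9 → [3, 15]
9 → replaces 15 → [3, 9]
9 → already a tail → [3, 9]
12 → extends → [3, 9, 12]
6 → replaces 9 → [3, 6, 12]
4 → replaces 6 → [3, 4, 12]
9 → replaces 12 → [3, 4, 9]
4 → already a tail → [3, 4, 9]
Three tails, so the longest strictly increasing subsequence has length 3 (e.g. 3, 9, 12).

3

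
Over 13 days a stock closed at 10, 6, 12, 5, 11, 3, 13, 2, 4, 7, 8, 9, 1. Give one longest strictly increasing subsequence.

Patience tails give the LIS length; then backtrack through the dp parents:
10 → extends → [10]
6 → replaces 10 → [6]
12 → extends → [6, 12]
5 → replaces 6 → [5, 12]
11 → replaces 12 → [5, 11]
3 → replaces 5 → [3, 11]
13 → extends → [3, 11, 13]
2 → replaces 3 → [2, 11, 13]
4 → replaces 11 → [2, 4, 13]
7 → replaces 13 → [2, 4, 7]
8 → extends → [2, 4, 7, 8]
9 → extends → [2, 4, 7, 8, 9]
1 → replaces 2 → [1, 4, 7, 8, 9]
Length 5; one witness is 3, 4, 7, 8, 9.

3, 4, 7, 8, 9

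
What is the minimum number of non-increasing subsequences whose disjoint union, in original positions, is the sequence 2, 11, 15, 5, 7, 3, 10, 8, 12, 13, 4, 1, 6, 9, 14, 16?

8

Place each on the leftmost legal pile:
2 → new pile 1 (tops now [2])
11 → new pile 2 (tops now [2, 11])
15 → new pile 3 (tops now [2, 11, 15])
5 → pile 2 (tops now [2, 5, 15])
7 → pile 3 (tops now [2, 5, 7])
3 → pile 2 (tops now [2, 3, 7])
10 → new pile 4 (tops now [2, 3, 7, 10])
8 → pile 4 (tops now [2, 3, 7, 8])
12 → new pile 5 (tops now [2, 3, 7, 8, 12])
13 → new pile 6 (tops now [2, 3, 7, 8, 12, 13])
4 → pile 3 (tops now [2, 3, 4, 8, 12, 13])
1 → pile 1 (tops now [1, 3, 4, 8, 12, 13])
6 → pile 4 (tops now [1, 3, 4, 6, 12, 13])
9 → pile 5 (tops now [1, 3, 4, 6, 9, 13])
14 → new pile 7 (tops now [1, 3, 4, 6, 9, 13, 14])
16 → new pile 8 (tops now [1, 3, 4, 6, 9, 13, 14, 16])
Eight piles.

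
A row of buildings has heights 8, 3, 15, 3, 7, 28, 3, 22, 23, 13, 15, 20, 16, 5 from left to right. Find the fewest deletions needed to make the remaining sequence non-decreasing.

Fewest deletions = n − (longest non-decreasing subsequence).
i:      1  2  3  4  5  6  7  8  9 10 11 12 13 14
a[i]:   8  3 15  3  7 28  3 22 23 13 15 20 16  5
dp:     1  1  2  2  3  4  3  4  5  4  5  6  6  4
max dp = 6, so deletions = 14 − 6 = 8.

8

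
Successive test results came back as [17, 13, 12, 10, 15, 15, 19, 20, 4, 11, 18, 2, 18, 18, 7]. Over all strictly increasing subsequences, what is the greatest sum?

Let S[i] be the best sum of a strictly increasing subsequence ending at i:
i:      1  2  3  4  5  6  7  8  9 10 11 12 13 14 15
a[i]:  17 13 12 10 15 15 19 20  4 11 18  2 18 18  7
S:     17 13 12 10 28 28 47 67  4 21 46  2 46 46 11
Maximum is 67 (e.g. 13 + 15 + 19 + 20).

67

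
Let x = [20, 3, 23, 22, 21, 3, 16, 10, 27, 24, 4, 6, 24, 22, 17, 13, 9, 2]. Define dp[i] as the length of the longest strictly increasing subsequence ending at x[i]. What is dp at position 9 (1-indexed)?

3

dp[i] = 1 + max{dp[j] : j<i, x[j]<x[i]} (or 1 if no such j):
i:      1  2  3  4  5  6  7  8  9 10 11 12 13 14 15 16 17 18
x[i]:  20  3 23 22 21  3 16 10 27 24  4  6 24 22 17 13  9  2
dp:     1  1  2  2  2  1  2  2  3  3  2  3  4  4  4  4  4  1
At index 9 the value is 3.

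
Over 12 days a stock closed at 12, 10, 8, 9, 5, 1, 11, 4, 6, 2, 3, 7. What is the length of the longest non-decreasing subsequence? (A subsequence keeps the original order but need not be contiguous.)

Let dp[i] be the length of the longest such subsequence ending at index i:
i:      1  2  3  4  5  6  7  8  9 10 11 12
a[i]:  12 10  8  9  5  1 11  4  6  2  3  7
dp:     1  1  1  2  1  1  3  2  3  2  3  4
Maximum dp value is 4.

4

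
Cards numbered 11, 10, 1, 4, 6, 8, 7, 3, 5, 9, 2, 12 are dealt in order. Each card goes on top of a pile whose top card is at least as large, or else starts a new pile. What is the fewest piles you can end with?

The minimum number of non-increasing subsequences covering a sequence equals the length of its longest strictly increasing subsequence.
LIS length is 6 (e.g. 1, 4, 6, 8, 9, 12), so 6 piles are needed.

6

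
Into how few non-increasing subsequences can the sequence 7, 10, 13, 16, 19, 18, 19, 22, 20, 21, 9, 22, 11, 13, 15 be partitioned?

The minimum number of non-increasing subsequences covering a sequence equals the length of its longest strictly increasing subsequence.
LIS length is 9 (e.g. 7, 10, 13, 16, 18, 19, 20, 21, 22), so 9 piles are needed.

9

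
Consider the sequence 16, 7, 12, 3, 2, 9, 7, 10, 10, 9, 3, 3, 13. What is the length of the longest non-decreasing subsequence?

5

Track the smallest tail for each achievable length (allowing ties):
16 → extends → [16]
7 → replaces 16 → [7]
12 → extends → [7, 12]
3 → replaces 7 → [3, 12]
2 → replaces 3 → [2, 12]
9 → replaces 12 → [2, 9]
7 → replaces 9 → [2, 7]
10 → extends → [2, 7, 10]
10 → extends → [2, 7, 10, 10]
9 → replaces 10 → [2, 7, 9, 10]
3 → replaces 7 → [2, 3, 9, 10]
3 → replaces 9 → [2, 3, 3, 10]
13 → extends → [2, 3, 3, 10, 13]
Five tails, so the longest non-decreasing subsequence has length 5 (e.g. 7, 9, 10, 10, 13).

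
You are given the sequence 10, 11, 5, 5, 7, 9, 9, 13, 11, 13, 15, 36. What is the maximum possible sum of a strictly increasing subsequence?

Let S[i] be the best sum of a strictly increasing subsequence ending at i:
i:      1  2  3  4  5  6  7  8  9 10 11 12
a[i]:  10 11  5  5  7  9  9 13 11 13 15 36
S:     10 21  5  5 12 21 21 34 32 45 60 96
Maximum is 96 (e.g. 5 + 7 + 9 + 11 + 13 + 15 + 36).

96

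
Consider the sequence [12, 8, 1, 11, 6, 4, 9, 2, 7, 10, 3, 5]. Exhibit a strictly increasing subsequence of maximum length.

Patience tails give the LIS length; then backtrack through the dp parents:
12 → extends → [12]
8 → replaces 12 → [8]
1 → replaces 8 → [1]
11 → extends → [1, 11]
6 → replaces 11 → [1, 6]
4 → replaces 6 → [1, 4]
9 → extends → [1, 4, 9]
2 → replaces 4 → [1, 2, 9]
7 → replaces 9 → [1, 2, 7]
10 → extends → [1, 2, 7, 10]
3 → replaces 7 → [1, 2, 3, 10]
5 → replaces 10 → [1, 2, 3, 5]
Length 4; one witness is 1, 6, 9, 10.

1, 6, 9, 10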